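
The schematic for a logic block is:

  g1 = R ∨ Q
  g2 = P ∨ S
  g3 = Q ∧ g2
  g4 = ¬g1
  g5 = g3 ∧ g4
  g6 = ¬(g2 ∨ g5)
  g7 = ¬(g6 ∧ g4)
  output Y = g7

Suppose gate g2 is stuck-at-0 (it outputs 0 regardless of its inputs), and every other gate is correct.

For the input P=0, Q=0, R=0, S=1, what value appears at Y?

0

Propagate with g2 forced: g1=0, g2=0 [stuck-at-0], g3=0, g4=1, g5=0, g6=1, g7=0.
So Y = 0. (Without the fault it would be 1.)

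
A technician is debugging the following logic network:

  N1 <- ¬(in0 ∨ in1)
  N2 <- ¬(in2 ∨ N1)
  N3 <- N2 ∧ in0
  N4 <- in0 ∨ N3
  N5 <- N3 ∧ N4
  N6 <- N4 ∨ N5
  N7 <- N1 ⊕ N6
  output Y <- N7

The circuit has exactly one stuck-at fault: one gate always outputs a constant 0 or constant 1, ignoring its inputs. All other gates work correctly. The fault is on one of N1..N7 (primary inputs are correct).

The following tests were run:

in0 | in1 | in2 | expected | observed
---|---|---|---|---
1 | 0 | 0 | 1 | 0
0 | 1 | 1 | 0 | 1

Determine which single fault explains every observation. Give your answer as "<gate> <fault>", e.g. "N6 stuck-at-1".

Fault-free values for test 1 (in0=1, in1=0, in2=0): N1=0, N2=1, N3=1, N4=1, N5=1, N6=1, N7=1, giving Y=1. Observed 0.
Test 1: faults giving observed 0 are {N1 stuck-at-1, N4 stuck-at-0, N6 stuck-at-0, N7 stuck-at-0}.
Test 2 (in0=0, in1=1, in2=1): fault-free N1=0, N2=0, N3=0, N4=0, N5=0, N6=0, N7=0 → 0; observed 1. Eliminates N4 stuck-at-0, N6 stuck-at-0, N7 stuck-at-0.
Only N1 stuck-at-1 is consistent with every test.

N1 stuck-at-1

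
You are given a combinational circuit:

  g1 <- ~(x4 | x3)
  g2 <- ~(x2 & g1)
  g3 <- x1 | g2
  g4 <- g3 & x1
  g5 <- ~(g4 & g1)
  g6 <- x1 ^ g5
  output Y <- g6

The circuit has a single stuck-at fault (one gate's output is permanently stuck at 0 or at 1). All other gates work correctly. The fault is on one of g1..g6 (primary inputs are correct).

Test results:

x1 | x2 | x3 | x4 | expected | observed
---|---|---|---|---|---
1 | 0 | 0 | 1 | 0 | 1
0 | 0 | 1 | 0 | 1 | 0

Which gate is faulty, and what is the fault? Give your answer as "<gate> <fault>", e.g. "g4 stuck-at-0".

Fault-free values for test 1 (x1=1, x2=0, x3=0, x4=1): g1=0, g2=1, g3=1, g4=1, g5=1, g6=0, giving Y=0. Observed 1.
Test 1: faults giving observed 1 are {g1 stuck-at-1, g5 stuck-at-0, g6 stuck-at-1}.
Test 2 (x1=0, x2=0, x3=1, x4=0): fault-free g1=0, g2=1, g3=1, g4=0, g5=1, g6=1 → 1; observed 0. Eliminates g1 stuck-at-1, g6 stuck-at-1.
Only g5 stuck-at-0 is consistent with every test.

g5 stuck-at-0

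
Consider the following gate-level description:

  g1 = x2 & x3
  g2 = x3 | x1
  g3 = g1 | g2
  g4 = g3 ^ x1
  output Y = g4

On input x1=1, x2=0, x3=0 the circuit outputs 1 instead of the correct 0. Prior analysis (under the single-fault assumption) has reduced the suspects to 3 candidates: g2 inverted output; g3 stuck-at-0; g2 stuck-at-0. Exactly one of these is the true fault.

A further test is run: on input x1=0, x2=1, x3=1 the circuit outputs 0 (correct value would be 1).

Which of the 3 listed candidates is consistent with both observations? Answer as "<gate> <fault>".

g3 stuck-at-0

Evaluate each candidate on input x1=0, x2=1, x3=1:
  g2 inverted output: g1=1, g2=0 [inverted output], g3=1, g4=1 → 1 — eliminated
  g3 stuck-at-0: g1=1, g2=1, g3=0 [stuck-at-0], g4=0 → 0 — matches
  g2 stuck-at-0: g1=1, g2=0 [stuck-at-0], g3=1, g4=1 → 1 — eliminated
Only g3 stuck-at-0 reproduces the observed 0.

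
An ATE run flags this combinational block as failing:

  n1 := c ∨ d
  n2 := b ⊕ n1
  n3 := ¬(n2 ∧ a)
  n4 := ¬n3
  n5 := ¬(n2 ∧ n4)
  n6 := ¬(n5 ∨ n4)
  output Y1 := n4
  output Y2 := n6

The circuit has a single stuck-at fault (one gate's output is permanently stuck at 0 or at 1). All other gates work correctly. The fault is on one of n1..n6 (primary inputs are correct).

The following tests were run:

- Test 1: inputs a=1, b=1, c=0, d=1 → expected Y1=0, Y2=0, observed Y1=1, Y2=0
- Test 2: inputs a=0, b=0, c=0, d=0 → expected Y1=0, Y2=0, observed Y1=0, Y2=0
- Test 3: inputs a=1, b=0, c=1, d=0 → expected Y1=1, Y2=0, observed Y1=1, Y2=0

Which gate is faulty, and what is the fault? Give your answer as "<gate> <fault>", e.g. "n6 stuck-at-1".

n2 stuck-at-1

Fault-free values for test 1 (a=1, b=1, c=0, d=1): n1=1, n2=0, n3=1, n4=0, n5=1, n6=0, giving Y1=0, Y2=0. Observed Y1=1, Y2=0.
Test 1: faults giving observed Y1=1, Y2=0 are {n1 stuck-at-0, n2 stuck-at-1, n3 stuck-at-0, n4 stuck-at-1}.
Test 2 (a=0, b=0, c=0, d=0): fault-free n1=0, n2=0, n3=1, n4=0, n5=1, n6=0 → Y1=0, Y2=0; observed Y1=0, Y2=0. Eliminates n3 stuck-at-0, n4 stuck-at-1.
Test 3 (a=1, b=0, c=1, d=0): fault-free n1=1, n2=1, n3=0, n4=1, n5=0, n6=0 → Y1=1, Y2=0; observed Y1=1, Y2=0. Eliminates n1 stuck-at-0.
Only n2 stuck-at-1 is consistent with every test.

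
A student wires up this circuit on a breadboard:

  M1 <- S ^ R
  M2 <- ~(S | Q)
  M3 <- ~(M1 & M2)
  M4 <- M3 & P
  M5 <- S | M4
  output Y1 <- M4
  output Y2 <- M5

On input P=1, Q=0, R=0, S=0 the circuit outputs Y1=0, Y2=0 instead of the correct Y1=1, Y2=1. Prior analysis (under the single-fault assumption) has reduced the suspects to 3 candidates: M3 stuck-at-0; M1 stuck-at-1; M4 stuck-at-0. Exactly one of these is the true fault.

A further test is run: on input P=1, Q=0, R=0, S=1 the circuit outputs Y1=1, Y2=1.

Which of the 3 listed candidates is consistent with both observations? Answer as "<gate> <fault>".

Evaluate each candidate on input P=1, Q=0, R=0, S=1:
  M3 stuck-at-0: M1=1, M2=0, M3=0 [stuck-at-0], M4=0, M5=1 → Y1=0, Y2=1 — eliminated
  M1 stuck-at-1: M1=1 [stuck-at-1], M2=0, M3=1, M4=1, M5=1 → Y1=1, Y2=1 — matches
  M4 stuck-at-0: M1=1, M2=0, M3=1, M4=0 [stuck-at-0], M5=1 → Y1=0, Y2=1 — eliminated
Only M1 stuck-at-1 reproduces the observed Y1=1, Y2=1.

M1 stuck-at-1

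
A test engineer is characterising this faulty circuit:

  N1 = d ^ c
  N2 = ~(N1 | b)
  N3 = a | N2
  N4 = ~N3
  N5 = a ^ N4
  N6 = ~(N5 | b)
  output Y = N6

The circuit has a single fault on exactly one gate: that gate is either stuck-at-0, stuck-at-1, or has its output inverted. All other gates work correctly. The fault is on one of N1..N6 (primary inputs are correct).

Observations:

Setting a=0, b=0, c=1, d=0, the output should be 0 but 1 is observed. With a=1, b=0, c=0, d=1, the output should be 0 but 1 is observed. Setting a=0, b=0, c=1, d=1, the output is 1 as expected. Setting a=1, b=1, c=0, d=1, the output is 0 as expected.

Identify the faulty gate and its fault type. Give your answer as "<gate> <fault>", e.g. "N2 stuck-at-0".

N5 stuck-at-0

Fault-free values for test 1 (a=0, b=0, c=1, d=0): N1=1, N2=0, N3=0, N4=1, N5=1, N6=0, giving Y=0. Observed 1.
Test 1: faults giving observed 1 are {N1 stuck-at-0, N1 inverted output, N2 stuck-at-1, N2 inverted output, N3 stuck-at-1, N3 inverted output, N4 stuck-at-0, N4 inverted output, N5 stuck-at-0, N5 inverted output, N6 stuck-at-1, N6 inverted output}.
Test 2 (a=1, b=0, c=0, d=1): fault-free N1=1, N2=0, N3=1, N4=0, N5=1, N6=0 → 0; observed 1. Eliminates N1 stuck-at-0, N1 inverted output, N2 stuck-at-1, N2 inverted output, N3 stuck-at-1, N4 stuck-at-0.
Test 3 (a=0, b=0, c=1, d=1): fault-free N1=0, N2=1, N3=1, N4=0, N5=0, N6=1 → 1; observed 1. Eliminates N3 inverted output, N4 inverted output, N5 inverted output, N6 inverted output.
Test 4 (a=1, b=1, c=0, d=1): fault-free N1=1, N2=0, N3=1, N4=0, N5=1, N6=0 → 0; observed 0. Eliminates N6 stuck-at-1.
Only N5 stuck-at-0 is consistent with every test.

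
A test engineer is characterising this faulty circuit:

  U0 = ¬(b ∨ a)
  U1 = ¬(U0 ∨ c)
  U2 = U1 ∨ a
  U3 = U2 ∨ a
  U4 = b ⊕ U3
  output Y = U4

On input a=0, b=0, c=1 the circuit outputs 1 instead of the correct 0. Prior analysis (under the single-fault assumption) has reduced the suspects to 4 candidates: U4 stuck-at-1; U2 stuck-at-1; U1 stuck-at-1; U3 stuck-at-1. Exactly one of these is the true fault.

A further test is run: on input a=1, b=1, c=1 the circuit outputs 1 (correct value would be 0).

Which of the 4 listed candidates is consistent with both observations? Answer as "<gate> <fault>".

U4 stuck-at-1

Evaluate each candidate on input a=1, b=1, c=1:
  U4 stuck-at-1: U0=0, U1=0, U2=1, U3=1, U4=1 [stuck-at-1] → 1 — matches
  U2 stuck-at-1: U0=0, U1=0, U2=1 [stuck-at-1], U3=1, U4=0 → 0 — eliminated
  U1 stuck-at-1: U0=0, U1=1 [stuck-at-1], U2=1, U3=1, U4=0 → 0 — eliminated
  U3 stuck-at-1: U0=0, U1=0, U2=1, U3=1 [stuck-at-1], U4=0 → 0 — eliminated
Only U4 stuck-at-1 reproduces the observed 1.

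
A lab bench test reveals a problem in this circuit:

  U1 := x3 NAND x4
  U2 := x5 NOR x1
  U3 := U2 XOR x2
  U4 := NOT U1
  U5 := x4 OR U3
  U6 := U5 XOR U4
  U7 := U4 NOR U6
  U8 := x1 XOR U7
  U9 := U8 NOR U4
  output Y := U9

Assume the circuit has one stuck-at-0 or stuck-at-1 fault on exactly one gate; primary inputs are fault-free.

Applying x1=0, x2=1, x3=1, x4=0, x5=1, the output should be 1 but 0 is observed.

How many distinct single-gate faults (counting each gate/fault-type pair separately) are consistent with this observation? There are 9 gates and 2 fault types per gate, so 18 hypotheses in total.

Fault-free: U1=1, U2=0, U3=1, U4=0, U5=1, U6=1, U7=0, U8=0, U9=1 → 1. Observed 0.
  U1: stuck-at-0 ✓; others ✗
  U2: stuck-at-1 ✓; others ✗
  U3: stuck-at-0 ✓; others ✗
  U4: stuck-at-1 ✓; others ✗
  U5: stuck-at-0 ✓; others ✗
  U6: stuck-at-0 ✓; others ✗
  U7: stuck-at-1 ✓; others ✗
  U8: stuck-at-1 ✓; others ✗
  U9: stuck-at-0 ✓; others ✗
Consistent faults: {U1 stuck-at-0, U2 stuck-at-1, U3 stuck-at-0, U4 stuck-at-1, U5 stuck-at-0, U6 stuck-at-0, U7 stuck-at-1, U8 stuck-at-1, U9 stuck-at-0} — 9 in all.

9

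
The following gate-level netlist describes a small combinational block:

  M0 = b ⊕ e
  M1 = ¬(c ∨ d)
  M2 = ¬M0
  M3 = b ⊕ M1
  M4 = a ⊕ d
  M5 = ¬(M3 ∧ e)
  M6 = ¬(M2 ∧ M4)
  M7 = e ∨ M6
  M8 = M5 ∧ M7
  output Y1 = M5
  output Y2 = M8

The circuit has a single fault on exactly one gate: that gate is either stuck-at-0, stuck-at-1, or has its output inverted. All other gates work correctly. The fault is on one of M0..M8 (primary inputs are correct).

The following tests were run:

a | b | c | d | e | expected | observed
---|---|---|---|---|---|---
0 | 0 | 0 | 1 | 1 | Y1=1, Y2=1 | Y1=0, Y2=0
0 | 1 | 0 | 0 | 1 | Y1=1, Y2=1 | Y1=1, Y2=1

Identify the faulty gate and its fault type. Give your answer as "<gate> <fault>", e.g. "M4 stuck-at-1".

Fault-free values for test 1 (a=0, b=0, c=0, d=1, e=1): M0=1, M1=0, M2=0, M3=0, M4=1, M5=1, M6=1, M7=1, M8=1, giving Y1=1, Y2=1. Observed Y1=0, Y2=0.
Test 1: faults giving observed Y1=0, Y2=0 are {M1 stuck-at-1, M1 inverted output, M3 stuck-at-1, M3 inverted output, M5 stuck-at-0, M5 inverted output}.
Test 2 (a=0, b=1, c=0, d=0, e=1): fault-free M0=0, M1=1, M2=1, M3=0, M4=0, M5=1, M6=1, M7=1, M8=1 → Y1=1, Y2=1; observed Y1=1, Y2=1. Eliminates M1 inverted output, M3 stuck-at-1, M3 inverted output, M5 stuck-at-0, M5 inverted output.
Only M1 stuck-at-1 is consistent with every test.

M1 stuck-at-1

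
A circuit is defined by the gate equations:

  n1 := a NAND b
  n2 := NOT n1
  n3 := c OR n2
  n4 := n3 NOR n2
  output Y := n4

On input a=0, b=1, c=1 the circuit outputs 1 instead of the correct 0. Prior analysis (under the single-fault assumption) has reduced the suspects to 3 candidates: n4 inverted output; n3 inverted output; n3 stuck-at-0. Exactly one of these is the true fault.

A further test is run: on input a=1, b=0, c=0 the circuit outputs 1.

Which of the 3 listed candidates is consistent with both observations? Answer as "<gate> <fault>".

n3 stuck-at-0

Evaluate each candidate on input a=1, b=0, c=0:
  n4 inverted output: n1=1, n2=0, n3=0, n4=0 [inverted output] → 0 — eliminated
  n3 inverted output: n1=1, n2=0, n3=1 [inverted output], n4=0 → 0 — eliminated
  n3 stuck-at-0: n1=1, n2=0, n3=0 [stuck-at-0], n4=1 → 1 — matches
Only n3 stuck-at-0 reproduces the observed 1.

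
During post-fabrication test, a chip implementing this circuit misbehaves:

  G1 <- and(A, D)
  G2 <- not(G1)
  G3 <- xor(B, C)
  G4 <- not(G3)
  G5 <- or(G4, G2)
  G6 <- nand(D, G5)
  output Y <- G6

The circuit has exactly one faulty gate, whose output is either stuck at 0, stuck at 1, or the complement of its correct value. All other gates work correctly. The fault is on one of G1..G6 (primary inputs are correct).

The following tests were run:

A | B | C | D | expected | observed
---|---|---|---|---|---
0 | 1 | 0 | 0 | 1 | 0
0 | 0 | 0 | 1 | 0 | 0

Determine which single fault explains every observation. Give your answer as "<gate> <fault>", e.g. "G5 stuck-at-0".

Fault-free values for test 1 (A=0, B=1, C=0, D=0): G1=0, G2=1, G3=1, G4=0, G5=1, G6=1, giving Y=1. Observed 0.
Test 1: faults giving observed 0 are {G6 stuck-at-0, G6 inverted output}.
Test 2 (A=0, B=0, C=0, D=1): fault-free G1=0, G2=1, G3=0, G4=1, G5=1, G6=0 → 0; observed 0. Eliminates G6 inverted output.
Only G6 stuck-at-0 is consistent with every test.

G6 stuck-at-0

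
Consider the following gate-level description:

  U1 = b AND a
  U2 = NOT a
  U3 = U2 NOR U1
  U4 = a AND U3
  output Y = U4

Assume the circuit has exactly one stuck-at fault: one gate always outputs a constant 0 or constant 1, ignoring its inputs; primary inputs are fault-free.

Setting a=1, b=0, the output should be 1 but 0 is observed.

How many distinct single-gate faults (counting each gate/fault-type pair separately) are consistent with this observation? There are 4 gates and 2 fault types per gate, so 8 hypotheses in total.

4

Fault-free: U1=0, U2=0, U3=1, U4=1 → 1. Observed 0.
  U1 stuck-at-0: output 1 ✗
  U1 stuck-at-1: output 0 ✓
  U2 stuck-at-0: output 1 ✗
  U2 stuck-at-1: output 0 ✓
  U3 stuck-at-0: output 0 ✓
  U3 stuck-at-1: output 1 ✗
  U4 stuck-at-0: output 0 ✓
  U4 stuck-at-1: output 1 ✗
Consistent faults: {U1 stuck-at-1, U2 stuck-at-1, U3 stuck-at-0, U4 stuck-at-0} — 4 in all.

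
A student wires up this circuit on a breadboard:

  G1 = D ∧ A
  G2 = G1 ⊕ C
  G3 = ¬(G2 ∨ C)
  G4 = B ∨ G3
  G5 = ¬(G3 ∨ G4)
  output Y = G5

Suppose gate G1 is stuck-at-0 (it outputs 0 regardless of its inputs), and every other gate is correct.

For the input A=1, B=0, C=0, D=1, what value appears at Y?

0

Propagate with G1 forced: G1=0 [stuck-at-0], G2=0, G3=1, G4=1, G5=0.
So Y = 0. (Without the fault it would be 1.)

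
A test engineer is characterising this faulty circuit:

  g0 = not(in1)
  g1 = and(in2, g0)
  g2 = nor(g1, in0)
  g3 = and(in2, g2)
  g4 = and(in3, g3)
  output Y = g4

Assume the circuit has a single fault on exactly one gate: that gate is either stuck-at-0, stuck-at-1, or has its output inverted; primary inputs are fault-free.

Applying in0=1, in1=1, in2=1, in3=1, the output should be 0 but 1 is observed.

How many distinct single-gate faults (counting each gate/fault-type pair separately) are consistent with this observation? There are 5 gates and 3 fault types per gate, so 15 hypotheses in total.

Fault-free: g0=0, g1=0, g2=0, g3=0, g4=0 → 0. Observed 1.
  g0: none of the 3 fault types match ✗
  g1: none of the 3 fault types match ✗
  g2: stuck-at-1, inverted output ✓; others ✗
  g3: stuck-at-1, inverted output ✓; others ✗
  g4: stuck-at-1, inverted output ✓; others ✗
Consistent faults: {g2 stuck-at-1, g2 inverted output, g3 stuck-at-1, g3 inverted output, g4 stuck-at-1, g4 inverted output} — 6 in all.

6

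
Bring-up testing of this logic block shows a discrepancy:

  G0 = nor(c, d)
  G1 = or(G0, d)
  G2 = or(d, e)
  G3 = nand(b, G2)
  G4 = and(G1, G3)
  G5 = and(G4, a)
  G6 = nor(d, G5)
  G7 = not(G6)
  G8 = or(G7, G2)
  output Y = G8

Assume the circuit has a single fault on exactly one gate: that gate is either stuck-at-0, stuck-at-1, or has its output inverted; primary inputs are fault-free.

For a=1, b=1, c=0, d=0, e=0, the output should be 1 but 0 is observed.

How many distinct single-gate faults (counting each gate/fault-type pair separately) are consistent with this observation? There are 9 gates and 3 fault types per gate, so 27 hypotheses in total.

16

Fault-free: G0=1, G1=1, G2=0, G3=1, G4=1, G5=1, G6=0, G7=1, G8=1 → 1. Observed 0.
  G0: stuck-at-0, inverted output ✓; others ✗
  G1: stuck-at-0, inverted output ✓; others ✗
  G2: none of the 3 fault types match ✗
  G3: stuck-at-0, inverted output ✓; others ✗
  G4: stuck-at-0, inverted output ✓; others ✗
  G5: stuck-at-0, inverted output ✓; others ✗
  G6: stuck-at-1, inverted output ✓; others ✗
  G7: stuck-at-0, inverted output ✓; others ✗
  G8: stuck-at-0, inverted output ✓; others ✗
Consistent faults: {G0 stuck-at-0, G0 inverted output, G1 stuck-at-0, G1 inverted output, G3 stuck-at-0, G3 inverted output, G4 stuck-at-0, G4 inverted output, G5 stuck-at-0, G5 inverted output, G6 stuck-at-1, G6 inverted output, G7 stuck-at-0, G7 inverted output, G8 stuck-at-0, G8 inverted output} — 16 in all.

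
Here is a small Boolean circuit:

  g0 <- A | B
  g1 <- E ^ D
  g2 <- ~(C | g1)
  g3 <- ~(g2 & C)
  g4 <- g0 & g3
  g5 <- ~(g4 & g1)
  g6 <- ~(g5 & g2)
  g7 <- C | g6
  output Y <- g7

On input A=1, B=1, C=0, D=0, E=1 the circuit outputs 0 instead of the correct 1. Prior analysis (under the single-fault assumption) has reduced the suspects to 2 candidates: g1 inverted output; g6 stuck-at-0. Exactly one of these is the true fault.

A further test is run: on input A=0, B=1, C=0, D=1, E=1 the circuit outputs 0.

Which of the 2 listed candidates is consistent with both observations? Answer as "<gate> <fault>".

g6 stuck-at-0

Evaluate each candidate on input A=0, B=1, C=0, D=1, E=1:
  g1 inverted output: g0=1, g1=1 [inverted output], g2=0, g3=1, g4=1, g5=0, g6=1, g7=1 → 1 — eliminated
  g6 stuck-at-0: g0=1, g1=0, g2=1, g3=1, g4=1, g5=1, g6=0 [stuck-at-0], g7=0 → 0 — matches
Only g6 stuck-at-0 reproduces the observed 0.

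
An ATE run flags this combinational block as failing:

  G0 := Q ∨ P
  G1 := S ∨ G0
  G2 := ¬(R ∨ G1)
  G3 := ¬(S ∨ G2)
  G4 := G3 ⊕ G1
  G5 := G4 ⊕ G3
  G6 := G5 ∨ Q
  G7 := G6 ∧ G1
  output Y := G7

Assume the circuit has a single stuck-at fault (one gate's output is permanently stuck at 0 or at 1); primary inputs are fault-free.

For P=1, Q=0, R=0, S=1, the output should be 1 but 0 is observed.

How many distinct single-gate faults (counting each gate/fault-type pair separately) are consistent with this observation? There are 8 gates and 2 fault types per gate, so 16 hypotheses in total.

Fault-free: G0=1, G1=1, G2=0, G3=0, G4=1, G5=1, G6=1, G7=1 → 1. Observed 0.
  G0: none of the 2 fault types match ✗
  G1: stuck-at-0 ✓; others ✗
  G2: none of the 2 fault types match ✗
  G3: none of the 2 fault types match ✗
  G4: stuck-at-0 ✓; others ✗
  G5: stuck-at-0 ✓; others ✗
  G6: stuck-at-0 ✓; others ✗
  G7: stuck-at-0 ✓; others ✗
Consistent faults: {G1 stuck-at-0, G4 stuck-at-0, G5 stuck-at-0, G6 stuck-at-0, G7 stuck-at-0} — 5 in all.

5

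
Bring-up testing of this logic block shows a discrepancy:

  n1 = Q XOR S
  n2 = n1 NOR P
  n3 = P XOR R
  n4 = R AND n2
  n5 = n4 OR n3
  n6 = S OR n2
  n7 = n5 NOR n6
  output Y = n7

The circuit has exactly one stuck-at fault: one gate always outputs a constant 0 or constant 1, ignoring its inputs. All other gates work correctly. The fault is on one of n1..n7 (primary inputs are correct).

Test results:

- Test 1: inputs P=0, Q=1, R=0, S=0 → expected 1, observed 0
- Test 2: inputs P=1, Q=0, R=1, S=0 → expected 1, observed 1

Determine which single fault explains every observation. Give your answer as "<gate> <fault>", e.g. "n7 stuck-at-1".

Fault-free values for test 1 (P=0, Q=1, R=0, S=0): n1=1, n2=0, n3=0, n4=0, n5=0, n6=0, n7=1, giving Y=1. Observed 0.
Test 1: faults giving observed 0 are {n1 stuck-at-0, n2 stuck-at-1, n3 stuck-at-1, n4 stuck-at-1, n5 stuck-at-1, n6 stuck-at-1, n7 stuck-at-0}.
Test 2 (P=1, Q=0, R=1, S=0): fault-free n1=0, n2=0, n3=0, n4=0, n5=0, n6=0, n7=1 → 1; observed 1. Eliminates n2 stuck-at-1, n3 stuck-at-1, n4 stuck-at-1, n5 stuck-at-1, n6 stuck-at-1, n7 stuck-at-0.
Only n1 stuck-at-0 is consistent with every test.

n1 stuck-at-0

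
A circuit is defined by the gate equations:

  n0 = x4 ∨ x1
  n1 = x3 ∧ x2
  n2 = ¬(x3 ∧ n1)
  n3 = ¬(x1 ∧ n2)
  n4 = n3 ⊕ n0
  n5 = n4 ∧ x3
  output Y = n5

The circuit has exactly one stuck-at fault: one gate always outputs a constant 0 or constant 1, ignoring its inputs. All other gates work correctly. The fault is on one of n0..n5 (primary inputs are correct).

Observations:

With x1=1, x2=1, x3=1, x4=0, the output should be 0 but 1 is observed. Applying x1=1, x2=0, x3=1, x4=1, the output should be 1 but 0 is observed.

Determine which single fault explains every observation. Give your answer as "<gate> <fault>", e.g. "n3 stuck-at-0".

n0 stuck-at-0

Fault-free values for test 1 (x1=1, x2=1, x3=1, x4=0): n0=1, n1=1, n2=0, n3=1, n4=0, n5=0, giving Y=0. Observed 1.
Test 1: faults giving observed 1 are {n0 stuck-at-0, n1 stuck-at-0, n2 stuck-at-1, n3 stuck-at-0, n4 stuck-at-1, n5 stuck-at-1}.
Test 2 (x1=1, x2=0, x3=1, x4=1): fault-free n0=1, n1=0, n2=1, n3=0, n4=1, n5=1 → 1; observed 0. Eliminates n1 stuck-at-0, n2 stuck-at-1, n3 stuck-at-0, n4 stuck-at-1, n5 stuck-at-1.
Only n0 stuck-at-0 is consistent with every test.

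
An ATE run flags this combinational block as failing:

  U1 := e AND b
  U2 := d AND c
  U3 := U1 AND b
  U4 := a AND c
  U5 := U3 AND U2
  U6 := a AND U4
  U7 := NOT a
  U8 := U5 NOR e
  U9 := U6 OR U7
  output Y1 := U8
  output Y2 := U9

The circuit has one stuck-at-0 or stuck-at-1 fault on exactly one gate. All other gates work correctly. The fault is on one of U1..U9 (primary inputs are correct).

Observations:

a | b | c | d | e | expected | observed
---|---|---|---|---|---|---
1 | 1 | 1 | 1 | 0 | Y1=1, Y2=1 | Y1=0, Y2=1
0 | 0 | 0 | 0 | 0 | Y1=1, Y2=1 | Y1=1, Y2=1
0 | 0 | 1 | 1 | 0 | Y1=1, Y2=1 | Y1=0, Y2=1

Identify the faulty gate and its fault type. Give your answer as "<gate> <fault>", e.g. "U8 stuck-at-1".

Fault-free values for test 1 (a=1, b=1, c=1, d=1, e=0): U1=0, U2=1, U3=0, U4=1, U5=0, U6=1, U7=0, U8=1, U9=1, giving Y1=1, Y2=1. Observed Y1=0, Y2=1.
Test 1: faults giving observed Y1=0, Y2=1 are {U1 stuck-at-1, U3 stuck-at-1, U5 stuck-at-1, U8 stuck-at-0}.
Test 2 (a=0, b=0, c=0, d=0, e=0): fault-free U1=0, U2=0, U3=0, U4=0, U5=0, U6=0, U7=1, U8=1, U9=1 → Y1=1, Y2=1; observed Y1=1, Y2=1. Eliminates U5 stuck-at-1, U8 stuck-at-0.
Test 3 (a=0, b=0, c=1, d=1, e=0): fault-free U1=0, U2=1, U3=0, U4=0, U5=0, U6=0, U7=1, U8=1, U9=1 → Y1=1, Y2=1; observed Y1=0, Y2=1. Eliminates U1 stuck-at-1.
Only U3 stuck-at-1 is consistent with every test.

U3 stuck-at-1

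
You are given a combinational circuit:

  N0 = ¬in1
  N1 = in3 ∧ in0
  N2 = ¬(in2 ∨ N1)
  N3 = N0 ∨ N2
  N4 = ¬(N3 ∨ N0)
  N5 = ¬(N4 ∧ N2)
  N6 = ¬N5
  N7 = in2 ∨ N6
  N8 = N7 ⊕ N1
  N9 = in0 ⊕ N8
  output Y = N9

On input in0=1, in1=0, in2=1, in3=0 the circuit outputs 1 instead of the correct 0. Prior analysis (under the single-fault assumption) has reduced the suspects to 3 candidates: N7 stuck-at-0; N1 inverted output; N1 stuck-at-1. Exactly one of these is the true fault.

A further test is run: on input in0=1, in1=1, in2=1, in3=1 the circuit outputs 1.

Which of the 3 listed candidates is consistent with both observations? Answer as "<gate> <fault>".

N1 stuck-at-1

Evaluate each candidate on input in0=1, in1=1, in2=1, in3=1:
  N7 stuck-at-0: N0=0, N1=1, N2=0, N3=0, N4=1, N5=1, N6=0, N7=0 [stuck-at-0], N8=1, N9=0 → 0 — eliminated
  N1 inverted output: N0=0, N1=0 [inverted output], N2=0, N3=0, N4=1, N5=1, N6=0, N7=1, N8=1, N9=0 → 0 — eliminated
  N1 stuck-at-1: N0=0, N1=1 [stuck-at-1], N2=0, N3=0, N4=1, N5=1, N6=0, N7=1, N8=0, N9=1 → 1 — matches
Only N1 stuck-at-1 reproduces the observed 1.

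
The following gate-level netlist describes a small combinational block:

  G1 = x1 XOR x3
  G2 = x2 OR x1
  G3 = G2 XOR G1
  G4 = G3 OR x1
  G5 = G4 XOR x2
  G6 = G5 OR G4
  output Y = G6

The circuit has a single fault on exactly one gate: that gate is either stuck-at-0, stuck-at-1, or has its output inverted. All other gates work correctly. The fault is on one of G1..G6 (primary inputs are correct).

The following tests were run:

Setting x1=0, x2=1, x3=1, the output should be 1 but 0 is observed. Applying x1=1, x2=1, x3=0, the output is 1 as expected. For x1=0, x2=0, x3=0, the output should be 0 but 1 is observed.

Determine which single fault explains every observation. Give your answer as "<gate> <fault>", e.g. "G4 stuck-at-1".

Fault-free values for test 1 (x1=0, x2=1, x3=1): G1=1, G2=1, G3=0, G4=0, G5=1, G6=1, giving Y=1. Observed 0.
Test 1: faults giving observed 0 are {G5 stuck-at-0, G5 inverted output, G6 stuck-at-0, G6 inverted output}.
Test 2 (x1=1, x2=1, x3=0): fault-free G1=1, G2=1, G3=0, G4=1, G5=0, G6=1 → 1; observed 1. Eliminates G6 stuck-at-0, G6 inverted output.
Test 3 (x1=0, x2=0, x3=0): fault-free G1=0, G2=0, G3=0, G4=0, G5=0, G6=0 → 0; observed 1. Eliminates G5 stuck-at-0.
Only G5 inverted output is consistent with every test.

G5 inverted output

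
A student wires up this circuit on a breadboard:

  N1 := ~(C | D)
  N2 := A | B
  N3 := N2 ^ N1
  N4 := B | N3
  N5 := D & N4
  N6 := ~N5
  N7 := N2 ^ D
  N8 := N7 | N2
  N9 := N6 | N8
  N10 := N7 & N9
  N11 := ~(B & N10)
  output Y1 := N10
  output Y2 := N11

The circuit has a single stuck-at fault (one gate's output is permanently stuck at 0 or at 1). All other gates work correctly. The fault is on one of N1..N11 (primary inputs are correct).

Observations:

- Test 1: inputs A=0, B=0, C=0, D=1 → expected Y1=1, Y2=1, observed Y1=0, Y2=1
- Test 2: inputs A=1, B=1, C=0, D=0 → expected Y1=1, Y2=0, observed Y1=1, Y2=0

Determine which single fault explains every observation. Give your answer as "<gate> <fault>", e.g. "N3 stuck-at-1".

Fault-free values for test 1 (A=0, B=0, C=0, D=1): N1=0, N2=0, N3=0, N4=0, N5=0, N6=1, N7=1, N8=1, N9=1, N10=1, N11=1, giving Y1=1, Y2=1. Observed Y1=0, Y2=1.
Test 1: faults giving observed Y1=0, Y2=1 are {N2 stuck-at-1, N7 stuck-at-0, N9 stuck-at-0, N10 stuck-at-0}.
Test 2 (A=1, B=1, C=0, D=0): fault-free N1=1, N2=1, N3=0, N4=1, N5=0, N6=1, N7=1, N8=1, N9=1, N10=1, N11=0 → Y1=1, Y2=0; observed Y1=1, Y2=0. Eliminates N7 stuck-at-0, N9 stuck-at-0, N10 stuck-at-0.
Only N2 stuck-at-1 is consistent with every test.

N2 stuck-at-1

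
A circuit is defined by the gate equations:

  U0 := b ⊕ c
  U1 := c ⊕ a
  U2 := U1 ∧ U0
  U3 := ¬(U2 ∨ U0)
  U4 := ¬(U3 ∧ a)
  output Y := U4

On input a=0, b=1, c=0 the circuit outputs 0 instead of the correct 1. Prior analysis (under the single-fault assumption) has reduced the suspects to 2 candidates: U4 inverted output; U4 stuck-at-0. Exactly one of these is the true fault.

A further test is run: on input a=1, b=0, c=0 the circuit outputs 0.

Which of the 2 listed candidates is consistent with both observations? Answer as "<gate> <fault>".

Evaluate each candidate on input a=1, b=0, c=0:
  U4 inverted output: U0=0, U1=1, U2=0, U3=1, U4=1 [inverted output] → 1 — eliminated
  U4 stuck-at-0: U0=0, U1=1, U2=0, U3=1, U4=0 [stuck-at-0] → 0 — matches
Only U4 stuck-at-0 reproduces the observed 0.

U4 stuck-at-0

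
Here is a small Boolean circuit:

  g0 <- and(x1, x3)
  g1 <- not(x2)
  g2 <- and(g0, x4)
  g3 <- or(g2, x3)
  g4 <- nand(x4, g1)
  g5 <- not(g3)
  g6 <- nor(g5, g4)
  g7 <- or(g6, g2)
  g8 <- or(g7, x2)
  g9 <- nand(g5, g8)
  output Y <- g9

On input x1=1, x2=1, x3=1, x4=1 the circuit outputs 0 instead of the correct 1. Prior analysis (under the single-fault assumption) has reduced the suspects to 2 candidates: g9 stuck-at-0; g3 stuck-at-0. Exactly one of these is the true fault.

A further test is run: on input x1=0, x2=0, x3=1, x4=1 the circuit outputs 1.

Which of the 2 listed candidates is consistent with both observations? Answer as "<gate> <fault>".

Evaluate each candidate on input x1=0, x2=0, x3=1, x4=1:
  g9 stuck-at-0: g0=0, g1=1, g2=0, g3=1, g4=0, g5=0, g6=1, g7=1, g8=1, g9=0 [stuck-at-0] → 0 — eliminated
  g3 stuck-at-0: g0=0, g1=1, g2=0, g3=0 [stuck-at-0], g4=0, g5=1, g6=0, g7=0, g8=0, g9=1 → 1 — matches
Only g3 stuck-at-0 reproduces the observed 1.

g3 stuck-at-0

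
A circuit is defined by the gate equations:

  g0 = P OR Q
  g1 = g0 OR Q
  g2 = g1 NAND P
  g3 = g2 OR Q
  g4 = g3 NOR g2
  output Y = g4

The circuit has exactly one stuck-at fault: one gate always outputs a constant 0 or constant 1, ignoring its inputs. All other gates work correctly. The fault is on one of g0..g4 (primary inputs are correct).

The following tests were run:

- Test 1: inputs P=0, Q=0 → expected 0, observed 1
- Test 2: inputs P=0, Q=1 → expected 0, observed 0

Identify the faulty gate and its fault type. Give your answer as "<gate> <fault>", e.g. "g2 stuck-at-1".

g2 stuck-at-0

Fault-free values for test 1 (P=0, Q=0): g0=0, g1=0, g2=1, g3=1, g4=0, giving Y=0. Observed 1.
Test 1: faults giving observed 1 are {g2 stuck-at-0, g4 stuck-at-1}.
Test 2 (P=0, Q=1): fault-free g0=1, g1=1, g2=1, g3=1, g4=0 → 0; observed 0. Eliminates g4 stuck-at-1.
Only g2 stuck-at-0 is consistent with every test.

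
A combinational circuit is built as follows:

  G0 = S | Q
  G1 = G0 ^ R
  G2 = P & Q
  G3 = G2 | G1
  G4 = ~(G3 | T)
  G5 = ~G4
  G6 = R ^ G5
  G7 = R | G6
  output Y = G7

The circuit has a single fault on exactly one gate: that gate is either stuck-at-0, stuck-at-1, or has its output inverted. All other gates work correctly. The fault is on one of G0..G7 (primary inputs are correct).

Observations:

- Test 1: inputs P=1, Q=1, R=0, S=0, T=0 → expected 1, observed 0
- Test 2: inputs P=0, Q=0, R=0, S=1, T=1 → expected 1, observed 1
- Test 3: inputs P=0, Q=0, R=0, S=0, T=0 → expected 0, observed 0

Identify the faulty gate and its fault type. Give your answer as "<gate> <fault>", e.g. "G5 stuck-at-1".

Fault-free values for test 1 (P=1, Q=1, R=0, S=0, T=0): G0=1, G1=1, G2=1, G3=1, G4=0, G5=1, G6=1, G7=1, giving Y=1. Observed 0.
Test 1: faults giving observed 0 are {G3 stuck-at-0, G3 inverted output, G4 stuck-at-1, G4 inverted output, G5 stuck-at-0, G5 inverted output, G6 stuck-at-0, G6 inverted output, G7 stuck-at-0, G7 inverted output}.
Test 2 (P=0, Q=0, R=0, S=1, T=1): fault-free G0=1, G1=1, G2=0, G3=1, G4=0, G5=1, G6=1, G7=1 → 1; observed 1. Eliminates G4 stuck-at-1, G4 inverted output, G5 stuck-at-0, G5 inverted output, G6 stuck-at-0, G6 inverted output, G7 stuck-at-0, G7 inverted output.
Test 3 (P=0, Q=0, R=0, S=0, T=0): fault-free G0=0, G1=0, G2=0, G3=0, G4=1, G5=0, G6=0, G7=0 → 0; observed 0. Eliminates G3 inverted output.
Only G3 stuck-at-0 is consistent with every test.

G3 stuck-at-0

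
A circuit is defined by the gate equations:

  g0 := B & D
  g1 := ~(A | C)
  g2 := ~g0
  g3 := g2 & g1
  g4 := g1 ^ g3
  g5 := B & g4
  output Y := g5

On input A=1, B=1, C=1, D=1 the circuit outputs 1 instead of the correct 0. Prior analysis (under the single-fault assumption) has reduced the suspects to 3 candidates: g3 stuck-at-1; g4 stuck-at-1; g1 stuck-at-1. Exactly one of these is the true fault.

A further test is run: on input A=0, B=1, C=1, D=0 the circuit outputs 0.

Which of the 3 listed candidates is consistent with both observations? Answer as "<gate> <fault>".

Evaluate each candidate on input A=0, B=1, C=1, D=0:
  g3 stuck-at-1: g0=0, g1=0, g2=1, g3=1 [stuck-at-1], g4=1, g5=1 → 1 — eliminated
  g4 stuck-at-1: g0=0, g1=0, g2=1, g3=0, g4=1 [stuck-at-1], g5=1 → 1 — eliminated
  g1 stuck-at-1: g0=0, g1=1 [stuck-at-1], g2=1, g3=1, g4=0, g5=0 → 0 — matches
Only g1 stuck-at-1 reproduces the observed 0.

g1 stuck-at-1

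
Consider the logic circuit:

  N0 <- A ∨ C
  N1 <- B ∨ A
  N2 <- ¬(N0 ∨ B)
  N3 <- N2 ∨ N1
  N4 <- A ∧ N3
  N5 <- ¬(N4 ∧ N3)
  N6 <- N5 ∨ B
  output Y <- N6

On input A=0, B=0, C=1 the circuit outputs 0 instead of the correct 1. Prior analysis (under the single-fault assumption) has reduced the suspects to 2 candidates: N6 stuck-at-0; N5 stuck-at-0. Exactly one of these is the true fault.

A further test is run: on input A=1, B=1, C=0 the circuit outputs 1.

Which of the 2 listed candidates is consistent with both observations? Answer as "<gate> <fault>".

Evaluate each candidate on input A=1, B=1, C=0:
  N6 stuck-at-0: N0=1, N1=1, N2=0, N3=1, N4=1, N5=0, N6=0 [stuck-at-0] → 0 — eliminated
  N5 stuck-at-0: N0=1, N1=1, N2=0, N3=1, N4=1, N5=0 [stuck-at-0], N6=1 → 1 — matches
Only N5 stuck-at-0 reproduces the observed 1.

N5 stuck-at-0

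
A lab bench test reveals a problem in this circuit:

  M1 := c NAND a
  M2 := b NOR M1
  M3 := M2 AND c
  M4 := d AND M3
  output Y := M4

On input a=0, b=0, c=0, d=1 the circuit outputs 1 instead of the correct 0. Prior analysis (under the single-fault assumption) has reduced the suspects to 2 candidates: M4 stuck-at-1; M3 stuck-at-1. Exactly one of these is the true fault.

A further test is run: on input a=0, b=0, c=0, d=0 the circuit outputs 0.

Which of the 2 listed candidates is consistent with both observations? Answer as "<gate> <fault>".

Evaluate each candidate on input a=0, b=0, c=0, d=0:
  M4 stuck-at-1: M1=1, M2=0, M3=0, M4=1 [stuck-at-1] → 1 — eliminated
  M3 stuck-at-1: M1=1, M2=0, M3=1 [stuck-at-1], M4=0 → 0 — matches
Only M3 stuck-at-1 reproduces the observed 0.

M3 stuck-at-1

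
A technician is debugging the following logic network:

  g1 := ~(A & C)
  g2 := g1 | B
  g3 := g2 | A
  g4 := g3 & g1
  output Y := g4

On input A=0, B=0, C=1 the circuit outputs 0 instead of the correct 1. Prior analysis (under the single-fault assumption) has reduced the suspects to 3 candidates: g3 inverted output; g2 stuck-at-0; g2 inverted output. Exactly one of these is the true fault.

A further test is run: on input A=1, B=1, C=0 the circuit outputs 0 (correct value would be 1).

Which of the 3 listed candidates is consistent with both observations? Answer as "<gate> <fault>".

Evaluate each candidate on input A=1, B=1, C=0:
  g3 inverted output: g1=1, g2=1, g3=0 [inverted output], g4=0 → 0 — matches
  g2 stuck-at-0: g1=1, g2=0 [stuck-at-0], g3=1, g4=1 → 1 — eliminated
  g2 inverted output: g1=1, g2=0 [inverted output], g3=1, g4=1 → 1 — eliminated
Only g3 inverted output reproduces the observed 0.

g3 inverted output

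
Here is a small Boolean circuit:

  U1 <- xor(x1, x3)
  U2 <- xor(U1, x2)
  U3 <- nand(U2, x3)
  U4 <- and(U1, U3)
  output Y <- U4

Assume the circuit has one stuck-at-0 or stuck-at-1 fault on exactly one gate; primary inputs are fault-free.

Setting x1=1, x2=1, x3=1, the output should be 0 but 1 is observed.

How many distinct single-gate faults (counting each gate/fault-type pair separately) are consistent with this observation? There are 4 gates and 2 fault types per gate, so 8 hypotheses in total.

Fault-free: U1=0, U2=1, U3=0, U4=0 → 0. Observed 1.
  U1 stuck-at-0: output 0 ✗
  U1 stuck-at-1: output 1 ✓
  U2 stuck-at-0: output 0 ✗
  U2 stuck-at-1: output 0 ✗
  U3 stuck-at-0: output 0 ✗
  U3 stuck-at-1: output 0 ✗
  U4 stuck-at-0: output 0 ✗
  U4 stuck-at-1: output 1 ✓
Consistent faults: {U1 stuck-at-1, U4 stuck-at-1} — 2 in all.

2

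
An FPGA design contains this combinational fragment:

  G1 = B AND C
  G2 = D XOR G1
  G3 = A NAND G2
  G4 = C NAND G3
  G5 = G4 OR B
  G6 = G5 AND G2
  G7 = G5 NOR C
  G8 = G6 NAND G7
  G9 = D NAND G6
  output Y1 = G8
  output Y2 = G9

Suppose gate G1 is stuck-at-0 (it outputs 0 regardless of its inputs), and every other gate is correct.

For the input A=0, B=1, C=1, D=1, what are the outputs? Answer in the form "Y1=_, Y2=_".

Propagate with G1 forced: G1=0 [stuck-at-0], G2=1, G3=1, G4=0, G5=1, G6=1, G7=0, G8=1, G9=0.
So the outputs are Y1=1, Y2=0. (Without the fault they would be Y1=1, Y2=1.)

Y1=1, Y2=0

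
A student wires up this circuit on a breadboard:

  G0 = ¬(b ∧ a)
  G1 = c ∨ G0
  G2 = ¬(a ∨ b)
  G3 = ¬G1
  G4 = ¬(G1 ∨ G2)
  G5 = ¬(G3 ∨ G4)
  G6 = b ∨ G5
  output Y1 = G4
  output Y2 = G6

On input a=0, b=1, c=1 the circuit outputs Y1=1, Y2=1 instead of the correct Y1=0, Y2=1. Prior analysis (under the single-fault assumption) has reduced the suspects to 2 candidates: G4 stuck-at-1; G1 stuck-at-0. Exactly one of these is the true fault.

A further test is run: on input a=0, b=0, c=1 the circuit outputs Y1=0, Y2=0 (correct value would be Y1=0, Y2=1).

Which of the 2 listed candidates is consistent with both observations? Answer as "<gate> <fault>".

Evaluate each candidate on input a=0, b=0, c=1:
  G4 stuck-at-1: G0=1, G1=1, G2=1, G3=0, G4=1 [stuck-at-1], G5=0, G6=0 → Y1=1, Y2=0 — eliminated
  G1 stuck-at-0: G0=1, G1=0 [stuck-at-0], G2=1, G3=1, G4=0, G5=0, G6=0 → Y1=0, Y2=0 — matches
Only G1 stuck-at-0 reproduces the observed Y1=0, Y2=0.

G1 stuck-at-0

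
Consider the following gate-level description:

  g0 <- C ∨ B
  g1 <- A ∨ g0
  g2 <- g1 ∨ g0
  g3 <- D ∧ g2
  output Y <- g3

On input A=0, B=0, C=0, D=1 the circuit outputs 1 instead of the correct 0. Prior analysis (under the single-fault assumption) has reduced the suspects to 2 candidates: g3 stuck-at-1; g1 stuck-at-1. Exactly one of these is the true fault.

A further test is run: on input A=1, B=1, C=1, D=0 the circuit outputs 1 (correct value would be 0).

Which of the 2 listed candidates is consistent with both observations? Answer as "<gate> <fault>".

Evaluate each candidate on input A=1, B=1, C=1, D=0:
  g3 stuck-at-1: g0=1, g1=1, g2=1, g3=1 [stuck-at-1] → 1 — matches
  g1 stuck-at-1: g0=1, g1=1 [stuck-at-1], g2=1, g3=0 → 0 — eliminated
Only g3 stuck-at-1 reproduces the observed 1.

g3 stuck-at-1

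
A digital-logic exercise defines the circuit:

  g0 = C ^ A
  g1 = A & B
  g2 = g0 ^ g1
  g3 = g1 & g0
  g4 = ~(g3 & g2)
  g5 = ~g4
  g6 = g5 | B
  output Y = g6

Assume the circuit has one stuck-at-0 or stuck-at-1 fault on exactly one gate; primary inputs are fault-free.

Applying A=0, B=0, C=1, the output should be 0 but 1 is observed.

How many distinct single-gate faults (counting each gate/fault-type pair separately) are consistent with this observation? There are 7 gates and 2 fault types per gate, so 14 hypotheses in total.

4

Fault-free: g0=1, g1=0, g2=1, g3=0, g4=1, g5=0, g6=0 → 0. Observed 1.
  g0 stuck-at-0: output 0 ✗
  g0 stuck-at-1: output 0 ✗
  g1 stuck-at-0: output 0 ✗
  g1 stuck-at-1: output 0 ✗
  g2 stuck-at-0: output 0 ✗
  g2 stuck-at-1: output 0 ✗
  g3 stuck-at-0: output 0 ✗
  g3 stuck-at-1: output 1 ✓
  g4 stuck-at-0: output 1 ✓
  g4 stuck-at-1: output 0 ✗
  g5 stuck-at-0: output 0 ✗
  g5 stuck-at-1: output 1 ✓
  g6 stuck-at-0: output 0 ✗
  g6 stuck-at-1: output 1 ✓
Consistent faults: {g3 stuck-at-1, g4 stuck-at-0, g5 stuck-at-1, g6 stuck-at-1} — 4 in all.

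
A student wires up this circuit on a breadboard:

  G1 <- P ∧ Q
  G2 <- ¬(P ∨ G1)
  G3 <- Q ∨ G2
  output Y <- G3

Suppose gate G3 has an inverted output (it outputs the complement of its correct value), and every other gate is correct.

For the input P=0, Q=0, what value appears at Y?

0

Propagate with G3 forced: G1=0, G2=1, G3=0 [inverted output].
So Y = 0. (Without the fault it would be 1.)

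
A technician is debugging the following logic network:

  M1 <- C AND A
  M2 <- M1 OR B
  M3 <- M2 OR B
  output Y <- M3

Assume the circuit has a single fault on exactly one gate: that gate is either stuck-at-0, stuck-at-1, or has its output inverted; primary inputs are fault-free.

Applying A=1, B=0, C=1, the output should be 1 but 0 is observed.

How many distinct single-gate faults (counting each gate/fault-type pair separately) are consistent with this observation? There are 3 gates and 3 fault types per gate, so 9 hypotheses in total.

Fault-free: M1=1, M2=1, M3=1 → 1. Observed 0.
  M1 stuck-at-0: output 0 ✓
  M1 stuck-at-1: output 1 ✗
  M1 inverted output: output 0 ✓
  M2 stuck-at-0: output 0 ✓
  M2 stuck-at-1: output 1 ✗
  M2 inverted output: output 0 ✓
  M3 stuck-at-0: output 0 ✓
  M3 stuck-at-1: output 1 ✗
  M3 inverted output: output 0 ✓
Consistent faults: {M1 stuck-at-0, M1 inverted output, M2 stuck-at-0, M2 inverted output, M3 stuck-at-0, M3 inverted output} — 6 in all.

6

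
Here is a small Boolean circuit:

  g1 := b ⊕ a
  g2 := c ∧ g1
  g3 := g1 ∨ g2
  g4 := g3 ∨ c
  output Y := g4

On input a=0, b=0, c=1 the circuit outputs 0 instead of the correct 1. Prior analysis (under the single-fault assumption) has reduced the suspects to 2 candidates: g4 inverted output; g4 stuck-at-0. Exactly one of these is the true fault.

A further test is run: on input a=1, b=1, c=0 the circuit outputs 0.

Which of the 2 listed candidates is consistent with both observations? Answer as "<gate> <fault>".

g4 stuck-at-0

Evaluate each candidate on input a=1, b=1, c=0:
  g4 inverted output: g1=0, g2=0, g3=0, g4=1 [inverted output] → 1 — eliminated
  g4 stuck-at-0: g1=0, g2=0, g3=0, g4=0 [stuck-at-0] → 0 — matches
Only g4 stuck-at-0 reproduces the observed 0.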